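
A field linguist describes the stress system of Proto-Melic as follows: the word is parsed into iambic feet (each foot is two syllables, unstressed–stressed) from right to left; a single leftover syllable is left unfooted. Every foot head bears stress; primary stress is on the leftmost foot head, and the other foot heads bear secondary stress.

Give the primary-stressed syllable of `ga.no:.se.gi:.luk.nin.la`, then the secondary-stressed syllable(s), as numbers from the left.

Parse right to left into iambic (σˈσ) feet: ga (no:.ˈse) (gi:.ˈluk) (nin.ˈla). Syllable 1 is left unfooted.
Foot heads (stressed positions): 3, 5, 7.
End Rule Leftmost: primary stress on the leftmost head = syllable 3.
Secondary stress on 5, 7: ga.no:.ˈse.gi:.ˌluk.nin.ˌla.

primary 3, secondary 5, 7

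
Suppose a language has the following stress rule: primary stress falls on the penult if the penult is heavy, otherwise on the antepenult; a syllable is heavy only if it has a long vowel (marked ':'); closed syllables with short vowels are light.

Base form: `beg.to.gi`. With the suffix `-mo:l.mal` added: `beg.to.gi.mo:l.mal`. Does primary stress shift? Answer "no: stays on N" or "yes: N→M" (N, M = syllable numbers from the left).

yes: 1→4

Base `beg.to.gi` (3 syllables):
  Weights: 1 beg L, 2 to L, 3 gi L.
  The penult (syllable 2, to) is light, so stress falls on the antepenult (syllable 1, beg).
  → primary stress on syllable 1.
Suffixed `beg.to.gi.mo:l.mal` (5 syllables):
  Weights: 3 gi L, 4 mo:l H, 5 mal L.
  The penult (syllable 4, mo:l) is heavy, so it takes stress.
  → primary stress on syllable 4.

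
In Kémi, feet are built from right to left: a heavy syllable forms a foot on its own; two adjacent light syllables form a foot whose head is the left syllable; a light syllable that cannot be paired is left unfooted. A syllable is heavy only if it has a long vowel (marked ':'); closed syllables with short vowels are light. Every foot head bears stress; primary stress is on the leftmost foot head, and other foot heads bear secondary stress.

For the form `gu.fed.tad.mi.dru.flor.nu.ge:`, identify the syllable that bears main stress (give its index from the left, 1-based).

Weights: 1 gu L, 2 fed L, 3 tad L, 4 mi L, 5 dru L, 6 flor L, 7 nu L, 8 ge: H.
Parse right to left (heavy = foot alone; LL = one foot; stranded L unfooted): gu (ˈfed.tad) (ˈmi.dru) (ˈflor.nu) (ˈge:).
Foot heads: 2, 4, 6, 8.
Primary stress on the leftmost head = syllable 2.
Primary stress: syllable 2 → gu.ˈfed.tad.mi.dru.flor.nu.ge:.

2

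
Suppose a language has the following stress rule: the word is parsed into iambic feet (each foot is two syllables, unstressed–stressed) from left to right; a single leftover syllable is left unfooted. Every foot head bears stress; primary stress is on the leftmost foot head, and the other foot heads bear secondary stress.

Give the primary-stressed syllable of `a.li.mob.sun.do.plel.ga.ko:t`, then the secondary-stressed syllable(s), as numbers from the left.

Parse left to right into iambic (σˈσ) feet: (a.ˈli) (mob.ˈsun) (do.ˈplel) (ga.ˈko:t).
Foot heads (stressed positions): 2, 4, 6, 8.
End Rule Leftmost: primary stress on the leftmost head = syllable 2.
Secondary stress on 4, 6, 8: a.ˈli.mob.ˌsun.do.ˌplel.ga.ˌko:t.

primary 2, secondary 4, 6, 8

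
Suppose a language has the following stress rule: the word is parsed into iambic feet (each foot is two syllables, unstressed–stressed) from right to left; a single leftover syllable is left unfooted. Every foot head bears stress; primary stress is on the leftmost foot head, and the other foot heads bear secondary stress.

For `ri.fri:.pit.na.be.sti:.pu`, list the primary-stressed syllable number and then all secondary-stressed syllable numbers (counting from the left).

Parse right to left into iambic (σˈσ) feet: ri (fri:.ˈpit) (na.ˈbe) (sti:.ˈpu). Syllable 1 is left unfooted.
Foot heads (stressed positions): 3, 5, 7.
End Rule Leftmost: primary stress on the leftmost head = syllable 3.
Secondary stress on 5, 7: ri.fri:.ˈpit.na.ˌbe.sti:.ˌpu.

primary 3, secondary 5, 7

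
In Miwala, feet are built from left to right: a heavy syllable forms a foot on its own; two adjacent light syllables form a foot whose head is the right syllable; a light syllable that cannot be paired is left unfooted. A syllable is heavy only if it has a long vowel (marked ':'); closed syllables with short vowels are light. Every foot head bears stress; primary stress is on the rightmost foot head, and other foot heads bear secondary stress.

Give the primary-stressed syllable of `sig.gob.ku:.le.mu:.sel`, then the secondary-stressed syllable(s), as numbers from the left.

primary 5, secondary 2, 3

Weights: 1 sig L, 2 gob L, 3 ku: H, 4 le L, 5 mu: H, 6 sel L.
Parse left to right (heavy = foot alone; LL = one foot; stranded L unfooted): (sig.ˈgob) (ˈku:) le (ˈmu:) sel.
Foot heads: 2, 3, 5.
Primary stress on the rightmost head = syllable 5.
Secondary stress on 2, 3: sig.ˌgob.ˌku:.le.ˈmu:.sel.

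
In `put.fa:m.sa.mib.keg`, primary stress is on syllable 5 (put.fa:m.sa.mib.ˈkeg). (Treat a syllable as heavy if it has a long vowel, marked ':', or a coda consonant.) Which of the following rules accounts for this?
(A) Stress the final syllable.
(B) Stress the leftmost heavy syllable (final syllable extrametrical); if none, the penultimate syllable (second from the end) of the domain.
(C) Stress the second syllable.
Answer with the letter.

Rule A → syllable 5 ✓.
Rule B → syllable 1 (observed: 5).
Rule C → syllable 2 (observed: 5).

A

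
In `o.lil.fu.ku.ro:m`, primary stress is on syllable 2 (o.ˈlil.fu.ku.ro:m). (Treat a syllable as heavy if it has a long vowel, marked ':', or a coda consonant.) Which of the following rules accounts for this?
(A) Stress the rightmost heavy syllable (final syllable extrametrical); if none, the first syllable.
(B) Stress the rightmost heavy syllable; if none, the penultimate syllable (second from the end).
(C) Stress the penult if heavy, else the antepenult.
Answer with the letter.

A

Rule A → syllable 2 ✓.
Rule B → syllable 5 (observed: 2).
Rule C → syllable 3 (observed: 2).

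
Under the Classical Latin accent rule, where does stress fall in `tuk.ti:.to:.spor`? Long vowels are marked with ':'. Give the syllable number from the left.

3

Classical Latin: stress the penult if heavy (long vowel or closed), else the antepenult.
Weights: 2 ti: H, 3 to: H, 4 spor H.
The penult (syllable 3, to:) is heavy, so it takes stress.
Stress on syllable 3: tuk.ti:.ˈto:.spor.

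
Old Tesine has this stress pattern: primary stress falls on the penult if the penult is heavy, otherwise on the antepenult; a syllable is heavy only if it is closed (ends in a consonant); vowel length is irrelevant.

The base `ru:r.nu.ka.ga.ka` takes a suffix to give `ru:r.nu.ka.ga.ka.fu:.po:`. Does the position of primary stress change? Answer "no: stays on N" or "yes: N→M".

yes: 3→5

Base `ru:r.nu.ka.ga.ka` (5 syllables):
  Weights: 3 ka L, 4 ga L, 5 ka L.
  The penult (syllable 4, ga) is light, so stress falls on the antepenult (syllable 3, ka).
  → primary stress on syllable 3.
Suffixed `ru:r.nu.ka.ga.ka.fu:.po:` (7 syllables):
  Weights: 5 ka L, 6 fu: L, 7 po: L.
  The penult (syllable 6, fu:) is light, so stress falls on the antepenult (syllable 5, ka).
  → primary stress on syllable 5.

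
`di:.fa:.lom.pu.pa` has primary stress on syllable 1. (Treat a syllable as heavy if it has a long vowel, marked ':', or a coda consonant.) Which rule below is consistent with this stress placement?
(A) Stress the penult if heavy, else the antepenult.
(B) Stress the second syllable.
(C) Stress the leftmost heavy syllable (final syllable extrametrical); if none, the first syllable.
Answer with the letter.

C

Rule A → syllable 3 (observed: 1).
Rule B → syllable 2 (observed: 1).
Rule C → syllable 1 ✓.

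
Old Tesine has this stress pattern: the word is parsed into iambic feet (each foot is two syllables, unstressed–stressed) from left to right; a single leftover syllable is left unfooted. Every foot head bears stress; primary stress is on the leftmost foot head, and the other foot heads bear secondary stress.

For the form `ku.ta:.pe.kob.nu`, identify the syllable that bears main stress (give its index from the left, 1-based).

Parse left to right into iambic (σˈσ) feet: (ku.ˈta:) (pe.ˈkob) nu. Syllable 5 is left unfooted.
Foot heads (stressed positions): 2, 4.
End Rule Leftmost: primary stress on the leftmost head = syllable 2.
Primary stress: syllable 2 → ku.ˈta:.pe.kob.nu.

2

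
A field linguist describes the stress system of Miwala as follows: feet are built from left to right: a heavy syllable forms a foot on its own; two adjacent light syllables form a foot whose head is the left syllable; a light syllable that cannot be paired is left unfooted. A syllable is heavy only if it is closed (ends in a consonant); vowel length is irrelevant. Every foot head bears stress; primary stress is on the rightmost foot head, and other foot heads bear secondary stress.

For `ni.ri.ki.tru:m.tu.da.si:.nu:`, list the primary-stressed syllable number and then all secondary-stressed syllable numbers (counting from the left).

primary 7, secondary 1, 4, 5

Weights: 1 ni L, 2 ri L, 3 ki L, 4 tru:m H, 5 tu L, 6 da L, 7 si: L, 8 nu: L.
Parse left to right (heavy = foot alone; LL = one foot; stranded L unfooted): (ˈni.ri) ki (ˈtru:m) (ˈtu.da) (ˈsi:.nu:).
Foot heads: 1, 4, 5, 7.
Primary stress on the rightmost head = syllable 7.
Secondary stress on 1, 4, 5: ˌni.ri.ki.ˌtru:m.ˌtu.da.ˈsi:.nu:.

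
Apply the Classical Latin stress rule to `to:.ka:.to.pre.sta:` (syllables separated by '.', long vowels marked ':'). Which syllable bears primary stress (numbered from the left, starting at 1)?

Classical Latin: stress the penult if heavy (long vowel or closed), else the antepenult.
Weights: 3 to L, 4 pre L, 5 sta: H.
The penult (syllable 4, pre) is light, so stress falls on the antepenult (syllable 3, to).
Stress on syllable 3: to:.ka:.ˈto.pre.sta:.

3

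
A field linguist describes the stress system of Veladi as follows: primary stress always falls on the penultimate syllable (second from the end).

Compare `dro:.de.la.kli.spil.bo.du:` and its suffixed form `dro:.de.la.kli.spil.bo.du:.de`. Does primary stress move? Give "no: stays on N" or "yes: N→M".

Base `dro:.de.la.kli.spil.bo.du:` (7 syllables):
  The word has 7 syllables; the penultimate syllable (second from the end) is syllable 6 (bo).
  → primary stress on syllable 6.
Suffixed `dro:.de.la.kli.spil.bo.du:.de` (8 syllables):
  The word has 8 syllables; the penultimate syllable (second from the end) is syllable 7 (du:).
  → primary stress on syllable 7.

yes: 6→7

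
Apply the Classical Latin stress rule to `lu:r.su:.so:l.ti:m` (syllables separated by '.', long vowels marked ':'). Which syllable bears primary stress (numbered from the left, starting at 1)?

Classical Latin: stress the penult if heavy (long vowel or closed), else the antepenult.
Weights: 2 su: H, 3 so:l H, 4 ti:m H.
The penult (syllable 3, so:l) is heavy, so it takes stress.
Stress on syllable 3: lu:r.su:.ˈso:l.ti:m.

3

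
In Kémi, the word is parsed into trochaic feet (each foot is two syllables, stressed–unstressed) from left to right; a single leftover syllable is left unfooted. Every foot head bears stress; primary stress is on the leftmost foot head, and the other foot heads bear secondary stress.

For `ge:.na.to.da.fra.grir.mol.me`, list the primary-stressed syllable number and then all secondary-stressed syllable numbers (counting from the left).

Parse left to right into trochaic (ˈσσ) feet: (ˈge:.na) (ˈto.da) (ˈfra.grir) (ˈmol.me).
Foot heads (stressed positions): 1, 3, 5, 7.
End Rule Leftmost: primary stress on the leftmost head = syllable 1.
Secondary stress on 3, 5, 7: ˈge:.na.ˌto.da.ˌfra.grir.ˌmol.me.

primary 1, secondary 3, 5, 7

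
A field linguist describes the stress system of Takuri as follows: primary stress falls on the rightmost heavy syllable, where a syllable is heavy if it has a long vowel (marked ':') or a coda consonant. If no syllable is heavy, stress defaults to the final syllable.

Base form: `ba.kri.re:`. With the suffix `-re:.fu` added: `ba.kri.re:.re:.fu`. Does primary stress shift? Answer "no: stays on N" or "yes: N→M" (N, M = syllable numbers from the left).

yes: 3→4

Base `ba.kri.re:` (3 syllables):
  Weights: 1 ba L, 2 kri L, 3 re: H.
  Heavy syllables in the domain: 3. The rightmost is syllable 3 (re:).
  → primary stress on syllable 3.
Suffixed `ba.kri.re:.re:.fu` (5 syllables):
  Weights: 1 ba L, 2 kri L, 3 re: H, 4 re: H, 5 fu L.
  Heavy syllables in the domain: 3, 4. The rightmost is syllable 4 (re:).
  → primary stress on syllable 4.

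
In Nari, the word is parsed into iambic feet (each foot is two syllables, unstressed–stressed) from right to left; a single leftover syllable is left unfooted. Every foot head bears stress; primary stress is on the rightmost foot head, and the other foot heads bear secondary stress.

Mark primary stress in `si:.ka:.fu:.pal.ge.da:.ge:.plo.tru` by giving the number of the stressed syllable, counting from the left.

Parse right to left into iambic (σˈσ) feet: si: (ka:.ˈfu:) (pal.ˈge) (da:.ˈge:) (plo.ˈtru). Syllable 1 is left unfooted.
Foot heads (stressed positions): 3, 5, 7, 9.
End Rule Rightmost: primary stress on the rightmost head = syllable 9.
Primary stress: syllable 9 → si:.ka:.fu:.pal.ge.da:.ge:.plo.ˈtru.

9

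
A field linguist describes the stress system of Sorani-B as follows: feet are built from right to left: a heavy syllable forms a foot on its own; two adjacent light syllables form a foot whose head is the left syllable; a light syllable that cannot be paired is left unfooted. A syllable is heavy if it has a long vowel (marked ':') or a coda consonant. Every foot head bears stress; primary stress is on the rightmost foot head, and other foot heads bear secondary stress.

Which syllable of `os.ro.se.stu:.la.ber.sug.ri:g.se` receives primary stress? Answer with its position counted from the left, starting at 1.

Weights: 1 os H, 2 ro L, 3 se L, 4 stu: H, 5 la L, 6 ber H, 7 sug H, 8 ri:g H, 9 se L.
Parse right to left (heavy = foot alone; LL = one foot; stranded L unfooted): (ˈos) (ˈro.se) (ˈstu:) la (ˈber) (ˈsug) (ˈri:g) se.
Foot heads: 1, 2, 4, 6, 7, 8.
Primary stress on the rightmost head = syllable 8.
Primary stress: syllable 8 → os.ro.se.stu:.la.ber.sug.ˈri:g.se.

8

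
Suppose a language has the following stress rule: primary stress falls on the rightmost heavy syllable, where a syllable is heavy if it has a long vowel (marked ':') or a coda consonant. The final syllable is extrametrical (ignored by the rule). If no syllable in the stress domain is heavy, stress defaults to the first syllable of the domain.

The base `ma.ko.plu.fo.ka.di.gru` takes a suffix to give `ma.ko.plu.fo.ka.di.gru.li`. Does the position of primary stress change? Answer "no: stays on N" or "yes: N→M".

no: stays on 1

Base `ma.ko.plu.fo.ka.di.gru` (7 syllables):
  The final syllable (7, gru) is extrametrical; the stress domain is syllables 1–6.
  Weights: 1 ma L, 2 ko L, 3 plu L, 4 fo L, 5 ka L, 6 di L.
  No heavy syllable in the domain; default to the first syllable of the domain = syllable 1.
  → primary stress on syllable 1.
Suffixed `ma.ko.plu.fo.ka.di.gru.li` (8 syllables):
  The final syllable (8, li) is extrametrical; the stress domain is syllables 1–7.
  Weights: 1 ma L, 2 ko L, 3 plu L, 4 fo L, 5 ka L, 6 di L, 7 gru L.
  No heavy syllable in the domain; default to the first syllable of the domain = syllable 1.
  → primary stress on syllable 1.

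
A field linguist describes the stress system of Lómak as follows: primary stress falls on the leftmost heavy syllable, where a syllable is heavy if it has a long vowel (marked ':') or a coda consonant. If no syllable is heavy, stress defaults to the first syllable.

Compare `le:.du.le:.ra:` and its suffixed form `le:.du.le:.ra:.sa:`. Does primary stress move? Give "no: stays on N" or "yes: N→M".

no: stays on 1

Base `le:.du.le:.ra:` (4 syllables):
  Weights: 1 le: H, 2 du L, 3 le: H, 4 ra: H.
  Heavy syllables in the domain: 1, 3, 4. The leftmost is syllable 1 (le:).
  → primary stress on syllable 1.
Suffixed `le:.du.le:.ra:.sa:` (5 syllables):
  Weights: 1 le: H, 2 du L, 3 le: H, 4 ra: H, 5 sa: H.
  Heavy syllables in the domain: 1, 3, 4, 5. The leftmost is syllable 1 (le:).
  → primary stress on syllable 1.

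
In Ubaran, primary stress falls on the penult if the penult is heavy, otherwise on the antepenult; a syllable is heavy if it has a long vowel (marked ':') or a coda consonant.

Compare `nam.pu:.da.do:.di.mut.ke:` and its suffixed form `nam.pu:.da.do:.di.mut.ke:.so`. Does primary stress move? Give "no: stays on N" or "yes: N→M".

Base `nam.pu:.da.do:.di.mut.ke:` (7 syllables):
  Weights: 5 di L, 6 mut H, 7 ke: H.
  The penult (syllable 6, mut) is heavy, so it takes stress.
  → primary stress on syllable 6.
Suffixed `nam.pu:.da.do:.di.mut.ke:.so` (8 syllables):
  Weights: 6 mut H, 7 ke: H, 8 so L.
  The penult (syllable 7, ke:) is heavy, so it takes stress.
  → primary stress on syllable 7.

yes: 6→7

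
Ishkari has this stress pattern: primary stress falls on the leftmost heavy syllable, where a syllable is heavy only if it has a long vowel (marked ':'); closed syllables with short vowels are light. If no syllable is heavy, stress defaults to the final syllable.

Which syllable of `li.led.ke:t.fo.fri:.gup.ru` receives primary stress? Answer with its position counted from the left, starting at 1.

3

Weights: 1 li L, 2 led L, 3 ke:t H, 4 fo L, 5 fri: H, 6 gup L, 7 ru L.
Heavy syllables in the domain: 3, 5. The leftmost is syllable 3 (ke:t).
Primary stress: syllable 3 → li.led.ˈke:t.fo.fri:.gup.ru.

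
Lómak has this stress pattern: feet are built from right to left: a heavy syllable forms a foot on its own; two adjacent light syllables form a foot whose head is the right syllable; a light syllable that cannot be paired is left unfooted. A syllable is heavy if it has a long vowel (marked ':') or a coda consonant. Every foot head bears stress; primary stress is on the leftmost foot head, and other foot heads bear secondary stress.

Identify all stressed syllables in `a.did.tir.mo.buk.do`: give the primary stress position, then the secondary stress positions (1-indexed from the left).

primary 2, secondary 3, 5

Weights: 1 a L, 2 did H, 3 tir H, 4 mo L, 5 buk H, 6 do L.
Parse right to left (heavy = foot alone; LL = one foot; stranded L unfooted): a (ˈdid) (ˈtir) mo (ˈbuk) do.
Foot heads: 2, 3, 5.
Primary stress on the leftmost head = syllable 2.
Secondary stress on 3, 5: a.ˈdid.ˌtir.mo.ˌbuk.do.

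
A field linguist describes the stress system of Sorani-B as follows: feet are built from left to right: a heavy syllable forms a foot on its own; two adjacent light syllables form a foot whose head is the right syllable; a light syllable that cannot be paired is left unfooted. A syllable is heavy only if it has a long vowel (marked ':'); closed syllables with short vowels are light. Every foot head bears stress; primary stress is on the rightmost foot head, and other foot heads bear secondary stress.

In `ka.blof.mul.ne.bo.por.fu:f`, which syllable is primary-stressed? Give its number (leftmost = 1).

Weights: 1 ka L, 2 blof L, 3 mul L, 4 ne L, 5 bo L, 6 por L, 7 fu:f H.
Parse left to right (heavy = foot alone; LL = one foot; stranded L unfooted): (ka.ˈblof) (mul.ˈne) (bo.ˈpor) (ˈfu:f).
Foot heads: 2, 4, 6, 7.
Primary stress on the rightmost head = syllable 7.
Primary stress: syllable 7 → ka.blof.mul.ne.bo.por.ˈfu:f.

7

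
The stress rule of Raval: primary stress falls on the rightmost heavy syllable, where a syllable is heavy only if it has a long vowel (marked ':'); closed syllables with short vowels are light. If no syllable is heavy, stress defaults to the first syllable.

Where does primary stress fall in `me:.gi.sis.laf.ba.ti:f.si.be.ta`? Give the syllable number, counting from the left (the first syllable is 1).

Weights: 1 me: H, 2 gi L, 3 sis L, 4 laf L, 5 ba L, 6 ti:f H, 7 si L, 8 be L, 9 ta L.
Heavy syllables in the domain: 1, 6. The rightmost is syllable 6 (ti:f).
Primary stress: syllable 6 → me:.gi.sis.laf.ba.ˈti:f.si.be.ta.

6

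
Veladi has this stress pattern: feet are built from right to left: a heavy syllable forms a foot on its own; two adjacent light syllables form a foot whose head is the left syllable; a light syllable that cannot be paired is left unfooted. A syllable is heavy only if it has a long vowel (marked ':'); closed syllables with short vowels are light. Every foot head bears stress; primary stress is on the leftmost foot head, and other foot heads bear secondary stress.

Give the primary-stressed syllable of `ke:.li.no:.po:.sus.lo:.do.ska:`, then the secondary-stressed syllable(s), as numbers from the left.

Weights: 1 ke: H, 2 li L, 3 no: H, 4 po: H, 5 sus L, 6 lo: H, 7 do L, 8 ska: H.
Parse right to left (heavy = foot alone; LL = one foot; stranded L unfooted): (ˈke:) li (ˈno:) (ˈpo:) sus (ˈlo:) do (ˈska:).
Foot heads: 1, 3, 4, 6, 8.
Primary stress on the leftmost head = syllable 1.
Secondary stress on 3, 4, 6, 8: ˈke:.li.ˌno:.ˌpo:.sus.ˌlo:.do.ˌska:.

primary 1, secondary 3, 4, 6, 8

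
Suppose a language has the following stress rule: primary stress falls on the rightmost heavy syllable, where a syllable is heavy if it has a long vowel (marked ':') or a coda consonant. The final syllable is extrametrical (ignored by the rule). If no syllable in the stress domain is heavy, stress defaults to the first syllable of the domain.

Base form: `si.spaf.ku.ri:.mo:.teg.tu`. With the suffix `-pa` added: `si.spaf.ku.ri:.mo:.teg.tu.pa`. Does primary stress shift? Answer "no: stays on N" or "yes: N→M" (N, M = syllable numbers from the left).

Base `si.spaf.ku.ri:.mo:.teg.tu` (7 syllables):
  The final syllable (7, tu) is extrametrical; the stress domain is syllables 1–6.
  Weights: 1 si L, 2 spaf H, 3 ku L, 4 ri: H, 5 mo: H, 6 teg H.
  Heavy syllables in the domain: 2, 4, 5, 6. The rightmost is syllable 6 (teg).
  → primary stress on syllable 6.
Suffixed `si.spaf.ku.ri:.mo:.teg.tu.pa` (8 syllables):
  The final syllable (8, pa) is extrametrical; the stress domain is syllables 1–7.
  Weights: 1 si L, 2 spaf H, 3 ku L, 4 ri: H, 5 mo: H, 6 teg H, 7 tu L.
  Heavy syllables in the domain: 2, 4, 5, 6. The rightmost is syllable 6 (teg).
  → primary stress on syllable 6.

no: stays on 6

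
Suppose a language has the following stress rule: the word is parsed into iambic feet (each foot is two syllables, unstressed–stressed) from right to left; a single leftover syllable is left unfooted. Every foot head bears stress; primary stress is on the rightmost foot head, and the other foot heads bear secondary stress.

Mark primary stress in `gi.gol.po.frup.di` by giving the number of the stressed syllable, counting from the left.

5

Parse right to left into iambic (σˈσ) feet: gi (gol.ˈpo) (frup.ˈdi). Syllable 1 is left unfooted.
Foot heads (stressed positions): 3, 5.
End Rule Rightmost: primary stress on the rightmost head = syllable 5.
Primary stress: syllable 5 → gi.gol.po.frup.ˈdi.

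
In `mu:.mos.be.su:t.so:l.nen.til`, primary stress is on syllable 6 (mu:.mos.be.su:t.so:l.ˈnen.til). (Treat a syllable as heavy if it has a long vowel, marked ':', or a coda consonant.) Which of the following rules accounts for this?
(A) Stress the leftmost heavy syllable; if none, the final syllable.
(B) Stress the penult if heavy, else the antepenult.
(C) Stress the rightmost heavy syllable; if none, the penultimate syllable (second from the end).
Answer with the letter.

Rule A → syllable 1 (observed: 6).
Rule B → syllable 6 ✓.
Rule C → syllable 7 (observed: 6).

B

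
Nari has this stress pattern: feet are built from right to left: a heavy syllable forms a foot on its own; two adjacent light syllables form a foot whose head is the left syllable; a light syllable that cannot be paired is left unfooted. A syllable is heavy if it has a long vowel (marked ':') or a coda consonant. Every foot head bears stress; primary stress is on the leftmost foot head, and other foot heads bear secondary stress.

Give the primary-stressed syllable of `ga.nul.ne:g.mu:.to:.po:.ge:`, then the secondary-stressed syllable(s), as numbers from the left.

primary 2, secondary 3, 4, 5, 6, 7

Weights: 1 ga L, 2 nul H, 3 ne:g H, 4 mu: H, 5 to: H, 6 po: H, 7 ge: H.
Parse right to left (heavy = foot alone; LL = one foot; stranded L unfooted): ga (ˈnul) (ˈne:g) (ˈmu:) (ˈto:) (ˈpo:) (ˈge:).
Foot heads: 2, 3, 4, 5, 6, 7.
Primary stress on the leftmost head = syllable 2.
Secondary stress on 3, 4, 5, 6, 7: ga.ˈnul.ˌne:g.ˌmu:.ˌto:.ˌpo:.ˌge:.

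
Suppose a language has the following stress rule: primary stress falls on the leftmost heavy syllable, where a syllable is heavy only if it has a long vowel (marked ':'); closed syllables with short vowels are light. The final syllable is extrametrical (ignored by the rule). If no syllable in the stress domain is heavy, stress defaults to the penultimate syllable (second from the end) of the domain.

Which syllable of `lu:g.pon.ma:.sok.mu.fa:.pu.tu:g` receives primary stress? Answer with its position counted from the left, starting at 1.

The final syllable (8, tu:g) is extrametrical; the stress domain is syllables 1–7.
Weights: 1 lu:g H, 2 pon L, 3 ma: H, 4 sok L, 5 mu L, 6 fa: H, 7 pu L.
Heavy syllables in the domain: 1, 3, 6. The leftmost is syllable 1 (lu:g).
Primary stress: syllable 1 → ˈlu:g.pon.ma:.sok.mu.fa:.pu.tu:g.

1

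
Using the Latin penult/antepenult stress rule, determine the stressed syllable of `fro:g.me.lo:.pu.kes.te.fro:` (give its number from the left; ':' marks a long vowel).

Classical Latin: stress the penult if heavy (long vowel or closed), else the antepenult.
Weights: 5 kes H, 6 te L, 7 fro: H.
The penult (syllable 6, te) is light, so stress falls on the antepenult (syllable 5, kes).
Stress on syllable 5: fro:g.me.lo:.pu.ˈkes.te.fro:.

5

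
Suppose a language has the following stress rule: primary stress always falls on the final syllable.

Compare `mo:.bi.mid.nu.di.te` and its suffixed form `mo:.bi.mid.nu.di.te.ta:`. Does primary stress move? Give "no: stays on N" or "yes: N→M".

yes: 6→7

Base `mo:.bi.mid.nu.di.te` (6 syllables):
  The word has 6 syllables; the final syllable is syllable 6 (te).
  → primary stress on syllable 6.
Suffixed `mo:.bi.mid.nu.di.te.ta:` (7 syllables):
  The word has 7 syllables; the final syllable is syllable 7 (ta:).
  → primary stress on syllable 7.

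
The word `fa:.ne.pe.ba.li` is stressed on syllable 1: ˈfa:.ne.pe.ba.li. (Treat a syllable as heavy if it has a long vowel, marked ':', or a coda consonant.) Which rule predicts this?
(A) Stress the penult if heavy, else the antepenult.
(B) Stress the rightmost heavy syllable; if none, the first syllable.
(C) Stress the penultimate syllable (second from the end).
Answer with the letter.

Rule A → syllable 3 (observed: 1).
Rule B → syllable 1 ✓.
Rule C → syllable 4 (observed: 1).

B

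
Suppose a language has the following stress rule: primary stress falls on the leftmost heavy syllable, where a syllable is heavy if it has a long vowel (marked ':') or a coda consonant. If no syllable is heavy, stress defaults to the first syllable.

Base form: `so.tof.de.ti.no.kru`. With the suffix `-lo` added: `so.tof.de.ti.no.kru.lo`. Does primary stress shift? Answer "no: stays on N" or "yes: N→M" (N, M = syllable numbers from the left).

Base `so.tof.de.ti.no.kru` (6 syllables):
  Weights: 1 so L, 2 tof H, 3 de L, 4 ti L, 5 no L, 6 kru L.
  Heavy syllables in the domain: 2. The leftmost is syllable 2 (tof).
  → primary stress on syllable 2.
Suffixed `so.tof.de.ti.no.kru.lo` (7 syllables):
  Weights: 1 so L, 2 tof H, 3 de L, 4 ti L, 5 no L, 6 kru L, 7 lo L.
  Heavy syllables in the domain: 2. The leftmost is syllable 2 (tof).
  → primary stress on syllable 2.

no: stays on 2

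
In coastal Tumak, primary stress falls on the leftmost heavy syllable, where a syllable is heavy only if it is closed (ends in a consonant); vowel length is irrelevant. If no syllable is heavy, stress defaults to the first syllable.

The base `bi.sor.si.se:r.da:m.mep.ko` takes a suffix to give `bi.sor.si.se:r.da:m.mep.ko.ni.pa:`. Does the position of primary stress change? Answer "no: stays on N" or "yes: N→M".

no: stays on 2

Base `bi.sor.si.se:r.da:m.mep.ko` (7 syllables):
  Weights: 1 bi L, 2 sor H, 3 si L, 4 se:r H, 5 da:m H, 6 mep H, 7 ko L.
  Heavy syllables in the domain: 2, 4, 5, 6. The leftmost is syllable 2 (sor).
  → primary stress on syllable 2.
Suffixed `bi.sor.si.se:r.da:m.mep.ko.ni.pa:` (9 syllables):
  Weights: 1 bi L, 2 sor H, 3 si L, 4 se:r H, 5 da:m H, 6 mep H, 7 ko L, 8 ni L, 9 pa: L.
  Heavy syllables in the domain: 2, 4, 5, 6. The leftmost is syllable 2 (sor).
  → primary stress on syllable 2.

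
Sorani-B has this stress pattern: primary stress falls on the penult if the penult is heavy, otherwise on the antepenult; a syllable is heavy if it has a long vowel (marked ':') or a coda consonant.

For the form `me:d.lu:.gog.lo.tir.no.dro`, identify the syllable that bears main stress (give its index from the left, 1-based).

Weights: 5 tir H, 6 no L, 7 dro L.
The penult (syllable 6, no) is light, so stress falls on the antepenult (syllable 5, tir).
Primary stress: syllable 5 → me:d.lu:.gog.lo.ˈtir.no.dro.

5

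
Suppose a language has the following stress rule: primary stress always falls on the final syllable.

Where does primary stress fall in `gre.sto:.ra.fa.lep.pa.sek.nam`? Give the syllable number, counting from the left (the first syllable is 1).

The word has 8 syllables; the final syllable is syllable 8 (nam).
Primary stress: syllable 8 → gre.sto:.ra.fa.lep.pa.sek.ˈnam.

8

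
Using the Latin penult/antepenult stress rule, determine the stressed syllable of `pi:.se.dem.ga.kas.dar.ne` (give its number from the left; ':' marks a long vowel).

Classical Latin: stress the penult if heavy (long vowel or closed), else the antepenult.
Weights: 5 kas H, 6 dar H, 7 ne L.
The penult (syllable 6, dar) is heavy, so it takes stress.
Stress on syllable 6: pi:.se.dem.ga.kas.ˈdar.ne.

6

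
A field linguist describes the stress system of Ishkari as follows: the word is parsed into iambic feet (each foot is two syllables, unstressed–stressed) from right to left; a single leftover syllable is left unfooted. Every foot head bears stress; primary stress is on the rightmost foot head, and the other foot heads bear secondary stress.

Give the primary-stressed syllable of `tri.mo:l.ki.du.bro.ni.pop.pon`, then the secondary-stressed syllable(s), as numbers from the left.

primary 8, secondary 2, 4, 6

Parse right to left into iambic (σˈσ) feet: (tri.ˈmo:l) (ki.ˈdu) (bro.ˈni) (pop.ˈpon).
Foot heads (stressed positions): 2, 4, 6, 8.
End Rule Rightmost: primary stress on the rightmost head = syllable 8.
Secondary stress on 2, 4, 6: tri.ˌmo:l.ki.ˌdu.bro.ˌni.pop.ˈpon.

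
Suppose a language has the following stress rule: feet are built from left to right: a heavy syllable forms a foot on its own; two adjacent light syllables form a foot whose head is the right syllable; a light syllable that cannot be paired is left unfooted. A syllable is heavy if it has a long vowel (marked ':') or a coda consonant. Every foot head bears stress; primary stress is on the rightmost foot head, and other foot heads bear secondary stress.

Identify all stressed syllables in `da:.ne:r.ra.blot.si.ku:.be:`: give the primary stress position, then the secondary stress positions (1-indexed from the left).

Weights: 1 da: H, 2 ne:r H, 3 ra L, 4 blot H, 5 si L, 6 ku: H, 7 be: H.
Parse left to right (heavy = foot alone; LL = one foot; stranded L unfooted): (ˈda:) (ˈne:r) ra (ˈblot) si (ˈku:) (ˈbe:).
Foot heads: 1, 2, 4, 6, 7.
Primary stress on the rightmost head = syllable 7.
Secondary stress on 1, 2, 4, 6: ˌda:.ˌne:r.ra.ˌblot.si.ˌku:.ˈbe:.

primary 7, secondary 1, 2, 4, 6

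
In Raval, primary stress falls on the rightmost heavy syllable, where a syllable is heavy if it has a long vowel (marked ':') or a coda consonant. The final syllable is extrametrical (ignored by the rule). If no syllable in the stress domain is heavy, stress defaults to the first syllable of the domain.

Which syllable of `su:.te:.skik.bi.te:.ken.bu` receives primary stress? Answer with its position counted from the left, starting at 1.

6

The final syllable (7, bu) is extrametrical; the stress domain is syllables 1–6.
Weights: 1 su: H, 2 te: H, 3 skik H, 4 bi L, 5 te: H, 6 ken H.
Heavy syllables in the domain: 1, 2, 3, 5, 6. The rightmost is syllable 6 (ken).
Primary stress: syllable 6 → su:.te:.skik.bi.te:.ˈken.bu.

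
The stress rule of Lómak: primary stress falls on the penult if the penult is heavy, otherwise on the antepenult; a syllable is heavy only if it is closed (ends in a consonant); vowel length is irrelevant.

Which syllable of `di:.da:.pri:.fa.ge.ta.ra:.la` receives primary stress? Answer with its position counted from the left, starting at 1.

Weights: 6 ta L, 7 ra: L, 8 la L.
The penult (syllable 7, ra:) is light, so stress falls on the antepenult (syllable 6, ta).
Primary stress: syllable 6 → di:.da:.pri:.fa.ge.ˈta.ra:.la.

6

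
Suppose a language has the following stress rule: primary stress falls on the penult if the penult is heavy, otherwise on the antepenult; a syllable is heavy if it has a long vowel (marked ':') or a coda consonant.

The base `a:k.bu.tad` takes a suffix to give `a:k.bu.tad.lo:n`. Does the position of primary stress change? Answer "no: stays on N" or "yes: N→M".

Base `a:k.bu.tad` (3 syllables):
  Weights: 1 a:k H, 2 bu L, 3 tad H.
  The penult (syllable 2, bu) is light, so stress falls on the antepenult (syllable 1, a:k).
  → primary stress on syllable 1.
Suffixed `a:k.bu.tad.lo:n` (4 syllables):
  Weights: 2 bu L, 3 tad H, 4 lo:n H.
  The penult (syllable 3, tad) is heavy, so it takes stress.
  → primary stress on syllable 3.

yes: 1→3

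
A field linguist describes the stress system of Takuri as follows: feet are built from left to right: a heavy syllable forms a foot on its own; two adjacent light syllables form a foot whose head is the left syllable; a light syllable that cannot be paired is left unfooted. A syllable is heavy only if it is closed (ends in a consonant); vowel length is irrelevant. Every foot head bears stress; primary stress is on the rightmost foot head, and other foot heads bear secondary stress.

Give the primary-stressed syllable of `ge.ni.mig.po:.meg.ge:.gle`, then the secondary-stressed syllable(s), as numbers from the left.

primary 6, secondary 1, 3, 5

Weights: 1 ge L, 2 ni L, 3 mig H, 4 po: L, 5 meg H, 6 ge: L, 7 gle L.
Parse left to right (heavy = foot alone; LL = one foot; stranded L unfooted): (ˈge.ni) (ˈmig) po: (ˈmeg) (ˈge:.gle).
Foot heads: 1, 3, 5, 6.
Primary stress on the rightmost head = syllable 6.
Secondary stress on 1, 3, 5: ˌge.ni.ˌmig.po:.ˌmeg.ˈge:.gle.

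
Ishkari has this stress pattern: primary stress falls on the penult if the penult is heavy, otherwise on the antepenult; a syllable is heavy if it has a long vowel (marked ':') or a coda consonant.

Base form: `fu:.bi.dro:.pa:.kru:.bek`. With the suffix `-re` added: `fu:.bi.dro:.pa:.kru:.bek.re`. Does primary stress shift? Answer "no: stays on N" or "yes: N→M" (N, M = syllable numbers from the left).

yes: 5→6

Base `fu:.bi.dro:.pa:.kru:.bek` (6 syllables):
  Weights: 4 pa: H, 5 kru: H, 6 bek H.
  The penult (syllable 5, kru:) is heavy, so it takes stress.
  → primary stress on syllable 5.
Suffixed `fu:.bi.dro:.pa:.kru:.bek.re` (7 syllables):
  Weights: 5 kru: H, 6 bek H, 7 re L.
  The penult (syllable 6, bek) is heavy, so it takes stress.
  → primary stress on syllable 6.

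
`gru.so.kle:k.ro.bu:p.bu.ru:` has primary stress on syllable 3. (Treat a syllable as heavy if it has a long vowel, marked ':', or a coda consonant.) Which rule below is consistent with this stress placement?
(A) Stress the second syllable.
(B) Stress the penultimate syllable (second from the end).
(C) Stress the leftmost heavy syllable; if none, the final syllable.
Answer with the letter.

C

Rule A → syllable 2 (observed: 3).
Rule B → syllable 6 (observed: 3).
Rule C → syllable 3 ✓.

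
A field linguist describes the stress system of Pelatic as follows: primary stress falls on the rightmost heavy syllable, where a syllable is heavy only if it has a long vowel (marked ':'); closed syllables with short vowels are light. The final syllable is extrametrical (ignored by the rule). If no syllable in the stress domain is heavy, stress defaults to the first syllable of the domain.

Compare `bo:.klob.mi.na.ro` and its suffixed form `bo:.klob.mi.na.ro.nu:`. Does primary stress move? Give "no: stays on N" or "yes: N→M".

no: stays on 1

Base `bo:.klob.mi.na.ro` (5 syllables):
  The final syllable (5, ro) is extrametrical; the stress domain is syllables 1–4.
  Weights: 1 bo: H, 2 klob L, 3 mi L, 4 na L.
  Heavy syllables in the domain: 1. The rightmost is syllable 1 (bo:).
  → primary stress on syllable 1.
Suffixed `bo:.klob.mi.na.ro.nu:` (6 syllables):
  The final syllable (6, nu:) is extrametrical; the stress domain is syllables 1–5.
  Weights: 1 bo: H, 2 klob L, 3 mi L, 4 na L, 5 ro L.
  Heavy syllables in the domain: 1. The rightmost is syllable 1 (bo:).
  → primary stress on syllable 1.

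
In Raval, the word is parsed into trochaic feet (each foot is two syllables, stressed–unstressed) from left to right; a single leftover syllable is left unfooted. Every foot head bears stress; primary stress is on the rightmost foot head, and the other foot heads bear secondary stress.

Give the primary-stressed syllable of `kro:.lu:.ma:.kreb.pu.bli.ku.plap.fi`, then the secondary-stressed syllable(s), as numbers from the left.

Parse left to right into trochaic (ˈσσ) feet: (ˈkro:.lu:) (ˈma:.kreb) (ˈpu.bli) (ˈku.plap) fi. Syllable 9 is left unfooted.
Foot heads (stressed positions): 1, 3, 5, 7.
End Rule Rightmost: primary stress on the rightmost head = syllable 7.
Secondary stress on 1, 3, 5: ˌkro:.lu:.ˌma:.kreb.ˌpu.bli.ˈku.plap.fi.

primary 7, secondary 1, 3, 5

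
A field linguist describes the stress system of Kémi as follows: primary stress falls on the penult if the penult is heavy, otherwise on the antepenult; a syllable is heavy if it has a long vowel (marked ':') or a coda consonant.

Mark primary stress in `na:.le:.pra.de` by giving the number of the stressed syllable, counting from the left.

2

Weights: 2 le: H, 3 pra L, 4 de L.
The penult (syllable 3, pra) is light, so stress falls on the antepenult (syllable 2, le:).
Primary stress: syllable 2 → na:.ˈle:.pra.de.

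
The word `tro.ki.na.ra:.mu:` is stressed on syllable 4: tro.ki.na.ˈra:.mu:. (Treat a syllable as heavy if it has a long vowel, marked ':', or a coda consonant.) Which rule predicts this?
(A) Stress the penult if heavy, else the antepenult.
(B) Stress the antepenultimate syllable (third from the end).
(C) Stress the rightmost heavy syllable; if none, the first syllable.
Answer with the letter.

Rule A → syllable 4 ✓.
Rule B → syllable 3 (observed: 4).
Rule C → syllable 5 (observed: 4).

A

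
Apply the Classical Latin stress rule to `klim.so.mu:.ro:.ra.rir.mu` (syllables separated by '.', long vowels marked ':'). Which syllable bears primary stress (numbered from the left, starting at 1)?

6

Classical Latin: stress the penult if heavy (long vowel or closed), else the antepenult.
Weights: 5 ra L, 6 rir H, 7 mu L.
The penult (syllable 6, rir) is heavy, so it takes stress.
Stress on syllable 6: klim.so.mu:.ro:.ra.ˈrir.mu.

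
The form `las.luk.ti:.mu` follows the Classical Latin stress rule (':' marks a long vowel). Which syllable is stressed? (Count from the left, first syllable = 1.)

Classical Latin: stress the penult if heavy (long vowel or closed), else the antepenult.
Weights: 2 luk H, 3 ti: H, 4 mu L.
The penult (syllable 3, ti:) is heavy, so it takes stress.
Stress on syllable 3: las.luk.ˈti:.mu.

3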